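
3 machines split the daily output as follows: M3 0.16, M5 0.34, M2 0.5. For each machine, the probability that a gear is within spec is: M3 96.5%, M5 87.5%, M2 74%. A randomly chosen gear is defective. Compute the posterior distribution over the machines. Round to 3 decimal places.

Taking complements, P(defective | each) = M3 0.035, M5 0.125, M2 0.26.
Prior × likelihood for each hypothesis:
  M3: 0.16 × 0.035 = 0.0056
  M5: 0.34 × 0.125 = 0.0425
  M2: 0.5 × 0.26 = 0.13
Normalizing constant = 0.1781.
P(M3 | defective) = 0.0056/0.1781 ≈ 0.031
P(M5 | defective) = 0.0425/0.1781 ≈ 0.239
P(M2 | defective) = 0.13/0.1781 ≈ 0.730

M3 0.031, M5 0.239, M2 0.730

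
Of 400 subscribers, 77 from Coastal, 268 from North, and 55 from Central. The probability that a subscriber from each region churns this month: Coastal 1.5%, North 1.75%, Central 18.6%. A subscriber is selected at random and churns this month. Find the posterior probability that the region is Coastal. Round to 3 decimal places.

Unnormalized posteriors (prior × likelihood):
  Coastal: 0.1925 × 0.015 = 0.0028875
  North: 0.67 × 0.0175 = 0.011725
  Central: 0.1375 × 0.186 = 0.025575
Total = 0.0401875.
P(Coastal | evidence) = 0.0028875 / 0.0401875 ≈ 0.072.

0.072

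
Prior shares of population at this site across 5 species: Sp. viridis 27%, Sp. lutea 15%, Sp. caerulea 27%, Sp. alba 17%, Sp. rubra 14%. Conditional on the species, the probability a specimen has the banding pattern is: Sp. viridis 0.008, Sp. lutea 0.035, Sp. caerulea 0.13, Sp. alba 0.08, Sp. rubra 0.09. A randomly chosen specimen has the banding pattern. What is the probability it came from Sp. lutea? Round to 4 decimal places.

Prior × likelihood for each hypothesis:
  Sp. viridis: 0.27 × 0.008 = 0.00216
  Sp. lutea: 0.15 × 0.035 = 0.00525
  Sp. caerulea: 0.27 × 0.13 = 0.0351
  Sp. alba: 0.17 × 0.08 = 0.0136
  Sp. rubra: 0.14 × 0.09 = 0.0126
Normalizing constant = 0.06871.
P(Sp. lutea | evidence) = 0.00525 / 0.06871 ≈ 0.0764.

0.0764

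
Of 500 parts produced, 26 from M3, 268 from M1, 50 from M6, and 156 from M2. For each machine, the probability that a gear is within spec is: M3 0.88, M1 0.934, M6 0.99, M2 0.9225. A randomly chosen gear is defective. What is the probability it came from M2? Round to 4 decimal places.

Taking complements, P(defective | each) = M3 0.12, M1 0.066, M6 0.01, M2 0.0775.
Unnormalized posteriors (prior × likelihood):
  M3: 0.052 × 0.12 = 0.00624
  M1: 0.536 × 0.066 = 0.035376
  M6: 0.1 × 0.01 = 0.001
  M2: 0.312 × 0.0775 = 0.02418
Sum = 0.066796.
P(M2 | evidence) = 0.02418 / 0.066796 ≈ 0.3620.

0.3620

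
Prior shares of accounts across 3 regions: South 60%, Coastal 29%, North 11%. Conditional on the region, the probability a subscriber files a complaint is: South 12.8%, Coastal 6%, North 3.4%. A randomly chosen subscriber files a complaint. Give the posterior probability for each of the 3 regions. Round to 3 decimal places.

Compute prior × likelihood for every hypothesis:
  South: 0.6 × 0.128 = 0.0768
  Coastal: 0.29 × 0.06 = 0.0174
  North: 0.11 × 0.034 = 0.00374
Normalizing constant = 0.09794.
P(South | complaint) = 0.0768/0.09794 ≈ 0.784
P(Coastal | complaint) = 0.0174/0.09794 ≈ 0.178
P(North | complaint) = 0.00374/0.09794 ≈ 0.038

South 0.784, Coastal 0.178, North 0.038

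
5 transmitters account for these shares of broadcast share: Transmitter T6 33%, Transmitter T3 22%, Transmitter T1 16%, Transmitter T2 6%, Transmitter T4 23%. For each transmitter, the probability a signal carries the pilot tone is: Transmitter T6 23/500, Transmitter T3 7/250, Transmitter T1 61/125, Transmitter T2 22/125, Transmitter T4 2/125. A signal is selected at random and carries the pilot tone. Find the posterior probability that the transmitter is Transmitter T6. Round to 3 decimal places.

0.134

By Bayes' rule, posterior ∝ prior × likelihood:
  Transmitter T6: 0.33 × 0.046 = 0.01518
  Transmitter T3: 0.22 × 0.028 = 0.00616
  Transmitter T1: 0.16 × 0.488 = 0.07808
  Transmitter T2: 0.06 × 0.176 = 0.01056
  Transmitter T4: 0.23 × 0.016 = 0.00368
Sum = 0.11366.
P(Transmitter T6 | evidence) = 0.01518 / 0.11366 ≈ 0.134.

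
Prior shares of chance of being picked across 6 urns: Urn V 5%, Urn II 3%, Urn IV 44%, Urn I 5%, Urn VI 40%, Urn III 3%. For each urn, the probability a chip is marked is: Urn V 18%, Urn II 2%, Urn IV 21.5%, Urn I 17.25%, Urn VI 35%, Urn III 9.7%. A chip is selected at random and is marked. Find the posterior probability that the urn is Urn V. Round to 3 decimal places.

Compute prior × likelihood for every hypothesis:
  Urn V: 0.05 × 0.18 = 0.009
  Urn II: 0.03 × 0.02 = 0.0006
  Urn IV: 0.44 × 0.215 = 0.0946
  Urn I: 0.05 × 0.1725 = 0.008625
  Urn VI: 0.4 × 0.35 = 0.14
  Urn III: 0.03 × 0.097 = 0.00291
Normalizing constant = 0.255735.
P(Urn V | evidence) = 0.009 / 0.255735 ≈ 0.035.

0.035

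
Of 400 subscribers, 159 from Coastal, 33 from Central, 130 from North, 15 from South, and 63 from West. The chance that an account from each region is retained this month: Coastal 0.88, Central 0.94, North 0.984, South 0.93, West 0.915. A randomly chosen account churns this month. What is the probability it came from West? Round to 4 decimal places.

Taking complements, P(churn | each) = Coastal 0.12, Central 0.06, North 0.016, South 0.07, West 0.085.
Prior × likelihood for each hypothesis:
  Coastal: 0.3975 × 0.12 = 0.0477
  Central: 0.0825 × 0.06 = 0.00495
  North: 0.325 × 0.016 = 0.0052
  South: 0.0375 × 0.07 = 0.002625
  West: 0.1575 × 0.085 = 0.0133875
Total = 0.0738625.
P(West | evidence) = 0.0133875 / 0.0738625 ≈ 0.1812.

0.1812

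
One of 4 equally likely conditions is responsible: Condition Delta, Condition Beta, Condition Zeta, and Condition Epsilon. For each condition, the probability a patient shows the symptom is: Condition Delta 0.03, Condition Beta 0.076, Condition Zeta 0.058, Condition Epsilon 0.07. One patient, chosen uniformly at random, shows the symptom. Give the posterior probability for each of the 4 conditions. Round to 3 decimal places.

With a uniform prior (1/4 each), posterior ∝ likelihood:
  Condition Delta: 0.03
  Condition Beta: 0.076
  Condition Zeta: 0.058
  Condition Epsilon: 0.07
Sum = 0.234.
P(Condition Delta | symptomatic) = 0.03/0.234 ≈ 0.128
P(Condition Beta | symptomatic) = 0.076/0.234 ≈ 0.325
P(Condition Zeta | symptomatic) = 0.058/0.234 ≈ 0.248
P(Condition Epsilon | symptomatic) = 0.07/0.234 ≈ 0.299

Condition Delta 0.128, Condition Beta 0.325, Condition Zeta 0.248, Condition Epsilon 0.299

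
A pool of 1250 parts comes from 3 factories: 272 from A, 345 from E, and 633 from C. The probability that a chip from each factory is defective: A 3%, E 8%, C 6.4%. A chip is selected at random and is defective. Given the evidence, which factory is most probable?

C

By Bayes' rule, posterior ∝ prior × likelihood:
  A: 0.2176 × 0.03 = 0.006528
  E: 0.276 × 0.08 = 0.02208
  C: 0.5064 × 0.064 = 0.0324096
Total = 0.0610176.
Largest term belongs to C, so C is most probable.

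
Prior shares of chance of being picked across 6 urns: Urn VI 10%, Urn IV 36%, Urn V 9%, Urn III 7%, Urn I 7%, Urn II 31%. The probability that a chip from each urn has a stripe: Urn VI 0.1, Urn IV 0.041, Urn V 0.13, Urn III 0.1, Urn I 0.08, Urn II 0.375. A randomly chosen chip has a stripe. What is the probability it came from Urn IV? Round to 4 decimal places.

0.0893

By Bayes' rule, posterior ∝ prior × likelihood:
  Urn VI: 0.1 × 0.1 = 0.01
  Urn IV: 0.36 × 0.041 = 0.01476
  Urn V: 0.09 × 0.13 = 0.0117
  Urn III: 0.07 × 0.1 = 0.007
  Urn I: 0.07 × 0.08 = 0.0056
  Urn II: 0.31 × 0.375 = 0.11625
Total = 0.16531.
P(Urn IV | evidence) = 0.01476 / 0.16531 ≈ 0.0893.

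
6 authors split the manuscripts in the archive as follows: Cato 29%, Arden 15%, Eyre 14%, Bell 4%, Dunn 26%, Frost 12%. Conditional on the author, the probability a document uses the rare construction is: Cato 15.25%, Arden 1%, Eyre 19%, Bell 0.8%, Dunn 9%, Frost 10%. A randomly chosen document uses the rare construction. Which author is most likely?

Cato

Compute prior × likelihood for every hypothesis:
  Cato: 0.29 × 0.1525 = 0.044225
  Arden: 0.15 × 0.01 = 0.0015
  Eyre: 0.14 × 0.19 = 0.0266
  Bell: 0.04 × 0.008 = 0.00032
  Dunn: 0.26 × 0.09 = 0.0234
  Frost: 0.12 × 0.1 = 0.012
Sum = 0.108045.
Largest term belongs to Cato, so Cato is most probable.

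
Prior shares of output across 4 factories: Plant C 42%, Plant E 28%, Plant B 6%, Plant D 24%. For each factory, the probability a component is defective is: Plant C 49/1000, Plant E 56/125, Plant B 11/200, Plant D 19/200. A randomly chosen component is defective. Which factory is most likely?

Compute prior × likelihood for every hypothesis:
  Plant C: 0.42 × 0.049 = 0.02058
  Plant E: 0.28 × 0.448 = 0.12544
  Plant B: 0.06 × 0.055 = 0.0033
  Plant D: 0.24 × 0.095 = 0.0228
Sum = 0.17212.
Largest term belongs to Plant E, so Plant E is most probable.

Plant E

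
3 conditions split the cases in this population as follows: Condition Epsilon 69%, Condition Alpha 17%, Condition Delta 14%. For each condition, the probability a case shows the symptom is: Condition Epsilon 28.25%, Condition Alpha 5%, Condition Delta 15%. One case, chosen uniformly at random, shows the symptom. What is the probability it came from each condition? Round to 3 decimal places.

Compute prior × likelihood for every hypothesis:
  Condition Epsilon: 0.69 × 0.2825 = 0.194925
  Condition Alpha: 0.17 × 0.05 = 0.0085
  Condition Delta: 0.14 × 0.15 = 0.021
Sum = 0.224425.
P(Condition Epsilon | symptomatic) = 0.194925/0.224425 ≈ 0.869
P(Condition Alpha | symptomatic) = 0.0085/0.224425 ≈ 0.038
P(Condition Delta | symptomatic) = 0.021/0.224425 ≈ 0.094
(Check: 0.869+0.038+0.094 = 1.001.)

Condition Epsilon 0.869, Condition Alpha 0.038, Condition Delta 0.094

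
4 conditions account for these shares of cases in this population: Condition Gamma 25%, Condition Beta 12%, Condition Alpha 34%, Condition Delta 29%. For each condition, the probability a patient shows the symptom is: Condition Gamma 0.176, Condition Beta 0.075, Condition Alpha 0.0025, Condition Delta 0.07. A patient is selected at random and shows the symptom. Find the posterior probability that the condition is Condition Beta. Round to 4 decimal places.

Unnormalized posteriors (prior × likelihood):
  Condition Gamma: 0.25 × 0.176 = 0.044
  Condition Beta: 0.12 × 0.075 = 0.009
  Condition Alpha: 0.34 × 0.0025 = 0.00085
  Condition Delta: 0.29 × 0.07 = 0.0203
Total = 0.07415.
P(Condition Beta | evidence) = 0.009 / 0.07415 ≈ 0.1214.

0.1214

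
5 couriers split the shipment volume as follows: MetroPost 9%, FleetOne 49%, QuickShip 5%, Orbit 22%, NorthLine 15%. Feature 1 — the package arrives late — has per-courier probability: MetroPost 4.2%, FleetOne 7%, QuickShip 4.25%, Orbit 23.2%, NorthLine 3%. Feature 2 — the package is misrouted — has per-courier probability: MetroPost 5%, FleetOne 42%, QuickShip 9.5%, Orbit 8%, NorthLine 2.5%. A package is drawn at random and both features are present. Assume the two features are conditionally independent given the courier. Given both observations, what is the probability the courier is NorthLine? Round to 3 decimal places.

Unnormalized posteriors (prior × likelihood):
  MetroPost: 0.09 × 0.042 × 0.05 = 0.000189
  FleetOne: 0.49 × 0.07 × 0.42 = 0.014406
  QuickShip: 0.05 × 0.0425 × 0.095 = 0.000201875
  Orbit: 0.22 × 0.232 × 0.08 = 0.0040832
  NorthLine: 0.15 × 0.03 × 0.025 = 0.0001125
Normalizing constant = 0.018992575.
P(NorthLine | evidence) = 0.0001125 / 0.018992575 ≈ 0.006.

0.006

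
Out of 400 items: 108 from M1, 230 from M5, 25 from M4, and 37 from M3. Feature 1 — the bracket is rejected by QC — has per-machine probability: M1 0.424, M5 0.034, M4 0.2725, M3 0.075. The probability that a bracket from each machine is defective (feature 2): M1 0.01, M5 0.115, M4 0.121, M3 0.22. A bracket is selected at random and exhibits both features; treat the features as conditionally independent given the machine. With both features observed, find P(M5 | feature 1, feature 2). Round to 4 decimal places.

By Bayes' rule, posterior ∝ prior × likelihood:
  M1: 0.27 × 0.424 × 0.01 = 0.0011448
  M5: 0.575 × 0.034 × 0.115 = 0.00224825
  M4: 0.0625 × 0.2725 × 0.121 = 0.00206078125
  M3: 0.0925 × 0.075 × 0.22 = 0.00152625
Total = 0.00698008125.
P(M5 | evidence) = 0.00224825 / 0.00698008125 ≈ 0.3221.

0.3221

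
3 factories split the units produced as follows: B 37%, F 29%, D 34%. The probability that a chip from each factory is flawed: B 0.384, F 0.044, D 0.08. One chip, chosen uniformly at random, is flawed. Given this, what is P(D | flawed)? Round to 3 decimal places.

By Bayes' rule, posterior ∝ prior × likelihood:
  B: 0.37 × 0.384 = 0.14208
  F: 0.29 × 0.044 = 0.01276
  D: 0.34 × 0.08 = 0.0272
Sum = 0.18204.
P(D | evidence) = 0.0272 / 0.18204 ≈ 0.149.

0.149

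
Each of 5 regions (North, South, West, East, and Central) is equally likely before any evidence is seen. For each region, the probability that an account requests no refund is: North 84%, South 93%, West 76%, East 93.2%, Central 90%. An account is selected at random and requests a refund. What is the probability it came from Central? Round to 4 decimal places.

0.1567

Taking complements, P(refund | each) = North 0.16, South 0.07, West 0.24, East 0.068, Central 0.1.
Since the prior is uniform, the posterior is proportional to the likelihood:
  North: 0.16
  South: 0.07
  West: 0.24
  East: 0.068
  Central: 0.1
Normalizing constant = 0.638.
P(Central | evidence) = 0.1 / 0.638 ≈ 0.1567.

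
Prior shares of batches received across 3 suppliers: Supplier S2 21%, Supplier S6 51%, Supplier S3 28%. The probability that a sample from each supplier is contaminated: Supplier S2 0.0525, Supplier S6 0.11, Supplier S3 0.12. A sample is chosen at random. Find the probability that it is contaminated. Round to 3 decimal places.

By Bayes' rule, posterior ∝ prior × likelihood:
  Supplier S2: 0.21 × 0.0525 = 0.011025
  Supplier S6: 0.51 × 0.11 = 0.0561
  Supplier S3: 0.28 × 0.12 = 0.0336
P(contaminated) = 0.011025 + 0.0561 + 0.0336 = 0.100725 → 0.101.

0.101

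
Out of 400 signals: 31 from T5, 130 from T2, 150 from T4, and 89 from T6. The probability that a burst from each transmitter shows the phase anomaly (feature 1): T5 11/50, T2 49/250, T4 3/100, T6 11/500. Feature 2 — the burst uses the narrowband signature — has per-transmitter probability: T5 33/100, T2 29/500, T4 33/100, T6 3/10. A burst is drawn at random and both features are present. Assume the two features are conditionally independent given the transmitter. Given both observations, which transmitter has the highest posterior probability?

Compute prior × likelihood for every hypothesis:
  T5: 0.0775 × 0.22 × 0.33 = 0.0056265
  T2: 0.325 × 0.196 × 0.058 = 0.0036946
  T4: 0.375 × 0.03 × 0.33 = 0.0037125
  T6: 0.2225 × 0.022 × 0.3 = 0.0014685
Normalizing constant = 0.0145021.
Largest term belongs to T5, so T5 is most probable.

T5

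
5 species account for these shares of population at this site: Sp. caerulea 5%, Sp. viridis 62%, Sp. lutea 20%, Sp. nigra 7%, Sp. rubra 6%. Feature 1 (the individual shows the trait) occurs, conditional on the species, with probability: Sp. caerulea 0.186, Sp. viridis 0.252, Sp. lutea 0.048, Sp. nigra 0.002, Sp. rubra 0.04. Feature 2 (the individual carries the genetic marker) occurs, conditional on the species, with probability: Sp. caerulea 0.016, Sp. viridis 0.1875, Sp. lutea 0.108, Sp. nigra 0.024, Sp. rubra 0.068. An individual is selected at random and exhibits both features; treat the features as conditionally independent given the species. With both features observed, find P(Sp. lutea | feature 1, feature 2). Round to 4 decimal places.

0.0338

By Bayes' rule, posterior ∝ prior × likelihood:
  Sp. caerulea: 0.05 × 0.186 × 0.016 = 0.0001488
  Sp. viridis: 0.62 × 0.252 × 0.1875 = 0.029295
  Sp. lutea: 0.2 × 0.048 × 0.108 = 0.0010368
  Sp. nigra: 0.07 × 0.002 × 0.024 = 0.00000336
  Sp. rubra: 0.06 × 0.04 × 0.068 = 0.0001632
Total = 0.03064716.
P(Sp. lutea | evidence) = 0.0010368 / 0.03064716 ≈ 0.0338.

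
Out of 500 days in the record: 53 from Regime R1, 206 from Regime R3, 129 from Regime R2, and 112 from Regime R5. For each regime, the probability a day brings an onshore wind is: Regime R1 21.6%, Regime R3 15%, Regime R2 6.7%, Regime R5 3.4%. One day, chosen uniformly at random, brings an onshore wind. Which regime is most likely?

By Bayes' rule, posterior ∝ prior × likelihood:
  Regime R1: 0.106 × 0.216 = 0.022896
  Regime R3: 0.412 × 0.15 = 0.0618
  Regime R2: 0.258 × 0.067 = 0.017286
  Regime R5: 0.224 × 0.034 = 0.007616
Total = 0.109598.
Largest term belongs to Regime R3, so Regime R3 is most probable.

Regime R3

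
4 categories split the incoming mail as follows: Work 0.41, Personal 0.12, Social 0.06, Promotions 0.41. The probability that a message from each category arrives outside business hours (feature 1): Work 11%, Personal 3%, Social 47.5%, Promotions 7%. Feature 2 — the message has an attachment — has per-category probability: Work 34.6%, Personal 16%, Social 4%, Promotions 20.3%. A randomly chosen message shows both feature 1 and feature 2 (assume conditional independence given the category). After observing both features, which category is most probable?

By Bayes' rule, posterior ∝ prior × likelihood:
  Work: 0.41 × 0.11 × 0.346 = 0.0156046
  Personal: 0.12 × 0.03 × 0.16 = 0.000576
  Social: 0.06 × 0.475 × 0.04 = 0.00114
  Promotions: 0.41 × 0.07 × 0.203 = 0.0058261
Normalizing constant = 0.0231467.
Largest term belongs to Work, so Work is most probable.

Work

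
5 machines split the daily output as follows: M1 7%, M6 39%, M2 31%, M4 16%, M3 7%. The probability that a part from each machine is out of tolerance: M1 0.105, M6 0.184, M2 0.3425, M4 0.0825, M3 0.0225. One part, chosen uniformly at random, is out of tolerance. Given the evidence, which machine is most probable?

Compute prior × likelihood for every hypothesis:
  M1: 0.07 × 0.105 = 0.00735
  M6: 0.39 × 0.184 = 0.07176
  M2: 0.31 × 0.3425 = 0.106175
  M4: 0.16 × 0.0825 = 0.0132
  M3: 0.07 × 0.0225 = 0.001575
Total = 0.20006.
Largest term belongs to M2, so M2 is most probable.

M2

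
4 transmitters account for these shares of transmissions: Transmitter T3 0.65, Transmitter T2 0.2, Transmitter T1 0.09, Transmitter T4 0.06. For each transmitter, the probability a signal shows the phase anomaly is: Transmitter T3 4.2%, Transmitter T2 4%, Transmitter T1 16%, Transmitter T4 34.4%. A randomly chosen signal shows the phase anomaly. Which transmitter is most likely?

Transmitter T3

Compute prior × likelihood for every hypothesis:
  Transmitter T3: 0.65 × 0.042 = 0.0273
  Transmitter T2: 0.2 × 0.04 = 0.008
  Transmitter T1: 0.09 × 0.16 = 0.0144
  Transmitter T4: 0.06 × 0.344 = 0.02064
Total = 0.07034.
Largest term belongs to Transmitter T3, so Transmitter T3 is most probable.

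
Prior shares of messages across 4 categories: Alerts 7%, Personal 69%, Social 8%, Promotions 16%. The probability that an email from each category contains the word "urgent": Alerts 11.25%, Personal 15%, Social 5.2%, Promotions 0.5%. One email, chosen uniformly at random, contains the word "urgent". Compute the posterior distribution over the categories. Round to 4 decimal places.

By Bayes' rule, posterior ∝ prior × likelihood:
  Alerts: 0.07 × 0.1125 = 0.007875
  Personal: 0.69 × 0.15 = 0.1035
  Social: 0.08 × 0.052 = 0.00416
  Promotions: 0.16 × 0.005 = 0.0008
Normalizing constant = 0.116335.
P(Alerts | urgent-flag) = 0.007875/0.116335 ≈ 0.0677
P(Personal | urgent-flag) = 0.1035/0.116335 ≈ 0.8897
P(Social | urgent-flag) = 0.00416/0.116335 ≈ 0.0358
P(Promotions | urgent-flag) = 0.0008/0.116335 ≈ 0.0069
(Check: 0.0677+0.8897+0.0358+0.0069 = 1.0001.)

Alerts 0.0677, Personal 0.8897, Social 0.0358, Promotions 0.0069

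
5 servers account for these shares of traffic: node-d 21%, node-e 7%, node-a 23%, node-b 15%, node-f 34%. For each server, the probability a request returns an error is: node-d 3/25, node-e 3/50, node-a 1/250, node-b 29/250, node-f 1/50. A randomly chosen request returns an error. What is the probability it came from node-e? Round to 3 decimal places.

Prior × likelihood for each hypothesis:
  node-d: 0.21 × 0.12 = 0.0252
  node-e: 0.07 × 0.06 = 0.0042
  node-a: 0.23 × 0.004 = 0.00092
  node-b: 0.15 × 0.116 = 0.0174
  node-f: 0.34 × 0.02 = 0.0068
Total = 0.05452.
P(node-e | evidence) = 0.0042 / 0.05452 ≈ 0.077.

0.077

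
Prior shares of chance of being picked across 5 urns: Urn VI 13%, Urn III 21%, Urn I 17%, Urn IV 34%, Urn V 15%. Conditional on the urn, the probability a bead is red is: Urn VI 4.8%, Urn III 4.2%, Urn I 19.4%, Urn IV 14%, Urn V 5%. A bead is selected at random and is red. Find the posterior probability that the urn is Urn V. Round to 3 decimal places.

0.073

By Bayes' rule, posterior ∝ prior × likelihood:
  Urn VI: 0.13 × 0.048 = 0.00624
  Urn III: 0.21 × 0.042 = 0.00882
  Urn I: 0.17 × 0.194 = 0.03298
  Urn IV: 0.34 × 0.14 = 0.0476
  Urn V: 0.15 × 0.05 = 0.0075
Total = 0.10314.
P(Urn V | evidence) = 0.0075 / 0.10314 ≈ 0.073.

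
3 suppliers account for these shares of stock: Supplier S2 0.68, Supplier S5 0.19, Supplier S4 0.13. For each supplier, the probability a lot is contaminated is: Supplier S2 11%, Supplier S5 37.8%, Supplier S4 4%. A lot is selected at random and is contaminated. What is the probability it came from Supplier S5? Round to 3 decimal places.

Prior × likelihood for each hypothesis:
  Supplier S2: 0.68 × 0.11 = 0.0748
  Supplier S5: 0.19 × 0.378 = 0.07182
  Supplier S4: 0.13 × 0.04 = 0.0052
Sum = 0.15182.
P(Supplier S5 | evidence) = 0.07182 / 0.15182 ≈ 0.473.

0.473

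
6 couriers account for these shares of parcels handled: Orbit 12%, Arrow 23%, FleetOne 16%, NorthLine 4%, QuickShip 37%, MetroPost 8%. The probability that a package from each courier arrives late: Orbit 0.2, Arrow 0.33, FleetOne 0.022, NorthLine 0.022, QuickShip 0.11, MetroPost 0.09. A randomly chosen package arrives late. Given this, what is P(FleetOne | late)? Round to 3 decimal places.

Prior × likelihood for each hypothesis:
  Orbit: 0.12 × 0.2 = 0.024
  Arrow: 0.23 × 0.33 = 0.0759
  FleetOne: 0.16 × 0.022 = 0.00352
  NorthLine: 0.04 × 0.022 = 0.00088
  QuickShip: 0.37 × 0.11 = 0.0407
  MetroPost: 0.08 × 0.09 = 0.0072
Normalizing constant = 0.1522.
P(FleetOne | evidence) = 0.00352 / 0.1522 ≈ 0.023.

0.023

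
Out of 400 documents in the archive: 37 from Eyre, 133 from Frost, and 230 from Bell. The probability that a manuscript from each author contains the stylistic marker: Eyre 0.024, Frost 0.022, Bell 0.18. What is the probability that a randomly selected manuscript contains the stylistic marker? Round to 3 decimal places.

0.113

By Bayes' rule, posterior ∝ prior × likelihood:
  Eyre: 0.0925 × 0.024 = 0.00222
  Frost: 0.3325 × 0.022 = 0.007315
  Bell: 0.575 × 0.18 = 0.1035
P(marker) = 0.00222 + 0.007315 + 0.1035 = 0.113035 → 0.113.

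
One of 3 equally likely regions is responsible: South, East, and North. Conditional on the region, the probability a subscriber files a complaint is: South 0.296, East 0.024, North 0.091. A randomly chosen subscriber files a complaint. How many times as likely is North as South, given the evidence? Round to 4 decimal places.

0.3074

With a uniform prior (1/3 each), posterior ∝ likelihood:
  South: 0.296
  East: 0.024
  North: 0.091
Sum = 0.411.
The ratio is 0.091 / 0.296 (the normalizer cancels) = 0.3074.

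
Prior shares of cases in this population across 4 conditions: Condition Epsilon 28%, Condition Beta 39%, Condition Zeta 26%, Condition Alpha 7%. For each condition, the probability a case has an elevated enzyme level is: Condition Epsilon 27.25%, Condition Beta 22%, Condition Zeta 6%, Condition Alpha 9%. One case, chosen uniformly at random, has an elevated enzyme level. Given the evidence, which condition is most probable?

Compute prior × likelihood for every hypothesis:
  Condition Epsilon: 0.28 × 0.2725 = 0.0763
  Condition Beta: 0.39 × 0.22 = 0.0858
  Condition Zeta: 0.26 × 0.06 = 0.0156
  Condition Alpha: 0.07 × 0.09 = 0.0063
Total = 0.184.
Largest term belongs to Condition Beta, so Condition Beta is most probable.

Condition Beta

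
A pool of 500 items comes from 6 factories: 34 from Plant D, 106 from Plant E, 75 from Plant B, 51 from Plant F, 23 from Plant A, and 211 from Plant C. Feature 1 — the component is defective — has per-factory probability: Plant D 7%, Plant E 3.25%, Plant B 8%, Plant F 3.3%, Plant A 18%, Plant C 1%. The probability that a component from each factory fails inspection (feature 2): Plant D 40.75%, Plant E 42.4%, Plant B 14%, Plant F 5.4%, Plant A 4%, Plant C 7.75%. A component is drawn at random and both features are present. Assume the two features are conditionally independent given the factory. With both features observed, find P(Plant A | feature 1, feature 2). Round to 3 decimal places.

0.045

Unnormalized posteriors (prior × likelihood):
  Plant D: 0.068 × 0.07 × 0.4075 = 0.0019397
  Plant E: 0.212 × 0.0325 × 0.424 = 0.00292136
  Plant B: 0.15 × 0.08 × 0.14 = 0.00168
  Plant F: 0.102 × 0.033 × 0.054 = 0.000181764
  Plant A: 0.046 × 0.18 × 0.04 = 0.0003312
  Plant C: 0.422 × 0.01 × 0.0775 = 0.00032705
Total = 0.007381074.
P(Plant A | evidence) = 0.0003312 / 0.007381074 ≈ 0.045.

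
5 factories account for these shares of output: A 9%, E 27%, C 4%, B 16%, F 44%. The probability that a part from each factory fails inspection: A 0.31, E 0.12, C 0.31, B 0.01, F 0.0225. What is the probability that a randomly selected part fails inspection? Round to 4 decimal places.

Prior × likelihood for each hypothesis:
  A: 0.09 × 0.31 = 0.0279
  E: 0.27 × 0.12 = 0.0324
  C: 0.04 × 0.31 = 0.0124
  B: 0.16 × 0.01 = 0.0016
  F: 0.44 × 0.0225 = 0.0099
P(nonconforming) = 0.0279 + 0.0324 + 0.0124 + 0.0016 + 0.0099 = 0.0842 → 0.0842.

0.0842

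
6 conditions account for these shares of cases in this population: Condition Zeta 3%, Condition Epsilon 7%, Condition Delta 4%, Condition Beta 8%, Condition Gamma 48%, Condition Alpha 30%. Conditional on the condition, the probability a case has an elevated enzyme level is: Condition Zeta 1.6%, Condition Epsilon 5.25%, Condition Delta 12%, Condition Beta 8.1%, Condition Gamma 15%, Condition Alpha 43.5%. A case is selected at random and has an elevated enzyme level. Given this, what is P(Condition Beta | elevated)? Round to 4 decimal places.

Prior × likelihood for each hypothesis:
  Condition Zeta: 0.03 × 0.016 = 0.00048
  Condition Epsilon: 0.07 × 0.0525 = 0.003675
  Condition Delta: 0.04 × 0.12 = 0.0048
  Condition Beta: 0.08 × 0.081 = 0.00648
  Condition Gamma: 0.48 × 0.15 = 0.072
  Condition Alpha: 0.3 × 0.435 = 0.1305
Sum = 0.217935.
P(Condition Beta | evidence) = 0.00648 / 0.217935 ≈ 0.0297.

0.0297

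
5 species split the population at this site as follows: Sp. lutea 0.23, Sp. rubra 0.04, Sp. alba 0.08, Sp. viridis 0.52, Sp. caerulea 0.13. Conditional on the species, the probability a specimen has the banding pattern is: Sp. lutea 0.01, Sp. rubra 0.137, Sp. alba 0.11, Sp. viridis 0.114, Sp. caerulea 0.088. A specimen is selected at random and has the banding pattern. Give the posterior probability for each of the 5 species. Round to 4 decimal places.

Sp. lutea 0.0263, Sp. rubra 0.0628, Sp. alba 0.1008, Sp. viridis 0.6790, Sp. caerulea 0.1310

Prior × likelihood for each hypothesis:
  Sp. lutea: 0.23 × 0.01 = 0.0023
  Sp. rubra: 0.04 × 0.137 = 0.00548
  Sp. alba: 0.08 × 0.11 = 0.0088
  Sp. viridis: 0.52 × 0.114 = 0.05928
  Sp. caerulea: 0.13 × 0.088 = 0.01144
Sum = 0.0873.
P(Sp. lutea | banded) = 0.0023/0.0873 ≈ 0.0263
P(Sp. rubra | banded) = 0.00548/0.0873 ≈ 0.0628
P(Sp. alba | banded) = 0.0088/0.0873 ≈ 0.1008
P(Sp. viridis | banded) = 0.05928/0.0873 ≈ 0.6790
P(Sp. caerulea | banded) = 0.01144/0.0873 ≈ 0.1310
(Check: 0.0263+0.0628+0.1008+0.6790+0.1310 = 0.9999.)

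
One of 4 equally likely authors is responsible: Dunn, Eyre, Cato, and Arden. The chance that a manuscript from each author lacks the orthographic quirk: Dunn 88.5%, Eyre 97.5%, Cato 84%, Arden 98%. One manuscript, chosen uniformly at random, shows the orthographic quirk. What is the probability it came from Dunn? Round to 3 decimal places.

0.359

Taking complements, P(quirk | each) = Dunn 0.115, Eyre 0.025, Cato 0.16, Arden 0.02.
Since the prior is uniform, the posterior is proportional to the likelihood:
  Dunn: 0.115
  Eyre: 0.025
  Cato: 0.16
  Arden: 0.02
Normalizing constant = 0.32.
P(Dunn | evidence) = 0.115 / 0.32 ≈ 0.359.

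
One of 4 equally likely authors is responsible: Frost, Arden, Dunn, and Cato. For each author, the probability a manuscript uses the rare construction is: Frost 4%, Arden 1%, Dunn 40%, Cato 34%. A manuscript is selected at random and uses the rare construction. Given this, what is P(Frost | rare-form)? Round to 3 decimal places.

With a uniform prior (1/4 each), posterior ∝ likelihood:
  Frost: 0.04
  Arden: 0.01
  Dunn: 0.4
  Cato: 0.34
Sum = 0.79.
P(Frost | evidence) = 0.04 / 0.79 ≈ 0.051.

0.051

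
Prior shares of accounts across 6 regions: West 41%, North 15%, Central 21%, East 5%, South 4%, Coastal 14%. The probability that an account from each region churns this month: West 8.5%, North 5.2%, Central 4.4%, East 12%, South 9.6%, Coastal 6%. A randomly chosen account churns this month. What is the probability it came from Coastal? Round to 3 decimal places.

0.120

Prior × likelihood for each hypothesis:
  West: 0.41 × 0.085 = 0.03485
  North: 0.15 × 0.052 = 0.0078
  Central: 0.21 × 0.044 = 0.00924
  East: 0.05 × 0.12 = 0.006
  South: 0.04 × 0.096 = 0.00384
  Coastal: 0.14 × 0.06 = 0.0084
Total = 0.07013.
P(Coastal | evidence) = 0.0084 / 0.07013 ≈ 0.120.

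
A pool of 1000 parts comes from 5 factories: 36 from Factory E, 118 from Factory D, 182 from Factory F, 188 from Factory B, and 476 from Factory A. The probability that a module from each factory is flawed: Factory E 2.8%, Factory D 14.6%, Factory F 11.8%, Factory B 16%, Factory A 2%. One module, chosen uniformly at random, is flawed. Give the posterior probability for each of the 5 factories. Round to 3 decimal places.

Factory E 0.013, Factory D 0.217, Factory F 0.271, Factory B 0.379, Factory A 0.120

Prior × likelihood for each hypothesis:
  Factory E: 0.036 × 0.028 = 0.001008
  Factory D: 0.118 × 0.146 = 0.017228
  Factory F: 0.182 × 0.118 = 0.021476
  Factory B: 0.188 × 0.16 = 0.03008
  Factory A: 0.476 × 0.02 = 0.00952
Total = 0.079312.
P(Factory E | flawed) = 0.001008/0.079312 ≈ 0.013
P(Factory D | flawed) = 0.017228/0.079312 ≈ 0.217
P(Factory F | flawed) = 0.021476/0.079312 ≈ 0.271
P(Factory B | flawed) = 0.03008/0.079312 ≈ 0.379
P(Factory A | flawed) = 0.00952/0.079312 ≈ 0.120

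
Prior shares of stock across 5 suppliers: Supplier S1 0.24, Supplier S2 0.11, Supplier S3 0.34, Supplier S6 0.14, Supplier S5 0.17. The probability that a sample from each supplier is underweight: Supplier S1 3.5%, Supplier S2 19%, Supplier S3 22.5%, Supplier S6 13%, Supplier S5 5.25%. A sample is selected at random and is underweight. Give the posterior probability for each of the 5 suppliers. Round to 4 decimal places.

Prior × likelihood for each hypothesis:
  Supplier S1: 0.24 × 0.035 = 0.0084
  Supplier S2: 0.11 × 0.19 = 0.0209
  Supplier S3: 0.34 × 0.225 = 0.0765
  Supplier S6: 0.14 × 0.13 = 0.0182
  Supplier S5: 0.17 × 0.0525 = 0.008925
Sum = 0.132925.
P(Supplier S1 | underweight) = 0.0084/0.132925 ≈ 0.0632
P(Supplier S2 | underweight) = 0.0209/0.132925 ≈ 0.1572
P(Supplier S3 | underweight) = 0.0765/0.132925 ≈ 0.5755
P(Supplier S6 | underweight) = 0.0182/0.132925 ≈ 0.1369
P(Supplier S5 | underweight) = 0.008925/0.132925 ≈ 0.0671
(Check: 0.0632+0.1572+0.5755+0.1369+0.0671 = 0.9999.)

Supplier S1 0.0632, Supplier S2 0.1572, Supplier S3 0.5755, Supplier S6 0.1369, Supplier S5 0.0671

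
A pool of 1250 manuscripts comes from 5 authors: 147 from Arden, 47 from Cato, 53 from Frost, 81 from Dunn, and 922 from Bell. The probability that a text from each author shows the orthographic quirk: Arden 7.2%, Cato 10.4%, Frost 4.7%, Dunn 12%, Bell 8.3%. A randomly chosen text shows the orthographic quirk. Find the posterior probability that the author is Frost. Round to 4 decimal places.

0.0239

Compute prior × likelihood for every hypothesis:
  Arden: 0.1176 × 0.072 = 0.0084672
  Cato: 0.0376 × 0.104 = 0.0039104
  Frost: 0.0424 × 0.047 = 0.0019928
  Dunn: 0.0648 × 0.12 = 0.007776
  Bell: 0.7376 × 0.083 = 0.0612208
Total = 0.0833672.
P(Frost | evidence) = 0.0019928 / 0.0833672 ≈ 0.0239.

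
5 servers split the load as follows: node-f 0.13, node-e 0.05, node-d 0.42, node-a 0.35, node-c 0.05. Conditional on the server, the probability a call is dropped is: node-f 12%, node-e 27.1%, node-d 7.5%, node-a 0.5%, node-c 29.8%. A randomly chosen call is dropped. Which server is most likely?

node-d

By Bayes' rule, posterior ∝ prior × likelihood:
  node-f: 0.13 × 0.12 = 0.0156
  node-e: 0.05 × 0.271 = 0.01355
  node-d: 0.42 × 0.075 = 0.0315
  node-a: 0.35 × 0.005 = 0.00175
  node-c: 0.05 × 0.298 = 0.0149
Total = 0.0773.
Largest term belongs to node-d, so node-d is most probable.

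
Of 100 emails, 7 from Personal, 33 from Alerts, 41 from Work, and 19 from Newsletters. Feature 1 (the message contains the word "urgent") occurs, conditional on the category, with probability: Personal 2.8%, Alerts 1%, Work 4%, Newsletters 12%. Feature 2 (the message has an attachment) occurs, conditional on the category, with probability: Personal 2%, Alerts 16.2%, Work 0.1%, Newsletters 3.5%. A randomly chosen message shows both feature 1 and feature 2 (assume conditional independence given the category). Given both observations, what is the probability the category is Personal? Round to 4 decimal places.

0.0282

Compute prior × likelihood for every hypothesis:
  Personal: 0.07 × 0.028 × 0.02 = 0.0000392
  Alerts: 0.33 × 0.01 × 0.162 = 0.0005346
  Work: 0.41 × 0.04 × 0.001 = 0.0000164
  Newsletters: 0.19 × 0.12 × 0.035 = 0.000798
Total = 0.0013882.
P(Personal | evidence) = 0.0000392 / 0.0013882 ≈ 0.0282.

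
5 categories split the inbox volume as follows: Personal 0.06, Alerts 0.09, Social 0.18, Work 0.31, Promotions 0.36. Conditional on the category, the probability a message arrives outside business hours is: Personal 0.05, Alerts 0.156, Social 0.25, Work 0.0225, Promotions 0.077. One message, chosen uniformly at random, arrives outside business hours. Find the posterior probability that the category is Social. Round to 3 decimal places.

Prior × likelihood for each hypothesis:
  Personal: 0.06 × 0.05 = 0.003
  Alerts: 0.09 × 0.156 = 0.01404
  Social: 0.18 × 0.25 = 0.045
  Work: 0.31 × 0.0225 = 0.006975
  Promotions: 0.36 × 0.077 = 0.02772
Total = 0.096735.
P(Social | evidence) = 0.045 / 0.096735 ≈ 0.465.

0.465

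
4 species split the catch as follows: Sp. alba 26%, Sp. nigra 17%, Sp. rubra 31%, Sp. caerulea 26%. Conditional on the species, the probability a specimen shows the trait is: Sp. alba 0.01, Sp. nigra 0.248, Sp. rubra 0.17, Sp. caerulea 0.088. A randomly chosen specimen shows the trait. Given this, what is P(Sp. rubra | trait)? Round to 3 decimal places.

By Bayes' rule, posterior ∝ prior × likelihood:
  Sp. alba: 0.26 × 0.01 = 0.0026
  Sp. nigra: 0.17 × 0.248 = 0.04216
  Sp. rubra: 0.31 × 0.17 = 0.0527
  Sp. caerulea: 0.26 × 0.088 = 0.02288
Normalizing constant = 0.12034.
P(Sp. rubra | evidence) = 0.0527 / 0.12034 ≈ 0.438.

0.438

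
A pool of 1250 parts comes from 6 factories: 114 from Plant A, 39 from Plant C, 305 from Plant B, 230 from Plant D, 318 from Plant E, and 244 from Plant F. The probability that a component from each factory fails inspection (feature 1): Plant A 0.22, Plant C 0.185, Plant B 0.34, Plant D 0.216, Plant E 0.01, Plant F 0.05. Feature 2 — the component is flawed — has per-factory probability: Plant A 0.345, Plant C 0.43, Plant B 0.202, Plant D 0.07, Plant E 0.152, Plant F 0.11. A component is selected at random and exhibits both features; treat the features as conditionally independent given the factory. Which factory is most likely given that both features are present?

Plant B

By Bayes' rule, posterior ∝ prior × likelihood:
  Plant A: 0.0912 × 0.22 × 0.345 = 0.00692208
  Plant C: 0.0312 × 0.185 × 0.43 = 0.00248196
  Plant B: 0.244 × 0.34 × 0.202 = 0.01675792
  Plant D: 0.184 × 0.216 × 0.07 = 0.00278208
  Plant E: 0.2544 × 0.01 × 0.152 = 0.000386688
  Plant F: 0.1952 × 0.05 × 0.11 = 0.0010736
Total = 0.030404328.
Largest term belongs to Plant B, so Plant B is most probable.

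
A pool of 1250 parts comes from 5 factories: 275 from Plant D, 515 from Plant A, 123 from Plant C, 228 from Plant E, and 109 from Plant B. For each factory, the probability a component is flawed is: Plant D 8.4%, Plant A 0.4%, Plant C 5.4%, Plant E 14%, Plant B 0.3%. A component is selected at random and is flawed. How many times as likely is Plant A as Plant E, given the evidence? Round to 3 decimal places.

By Bayes' rule, posterior ∝ prior × likelihood:
  Plant D: 0.22 × 0.084 = 0.01848
  Plant A: 0.412 × 0.004 = 0.001648
  Plant C: 0.0984 × 0.054 = 0.0053136
  Plant E: 0.1824 × 0.14 = 0.025536
  Plant B: 0.0872 × 0.003 = 0.0002616
Sum = 0.0512392.
The ratio is 0.001648 / 0.025536 (the normalizer cancels) = 0.065.

0.065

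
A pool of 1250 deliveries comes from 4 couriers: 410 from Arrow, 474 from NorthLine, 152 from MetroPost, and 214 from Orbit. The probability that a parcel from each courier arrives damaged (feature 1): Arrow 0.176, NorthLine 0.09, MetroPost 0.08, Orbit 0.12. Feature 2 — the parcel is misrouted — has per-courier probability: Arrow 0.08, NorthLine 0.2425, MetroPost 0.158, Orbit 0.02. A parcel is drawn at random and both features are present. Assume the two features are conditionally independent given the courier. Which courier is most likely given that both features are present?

NorthLine

Prior × likelihood for each hypothesis:
  Arrow: 0.328 × 0.176 × 0.08 = 0.00461824
  NorthLine: 0.3792 × 0.09 × 0.2425 = 0.00827604
  MetroPost: 0.1216 × 0.08 × 0.158 = 0.001537024
  Orbit: 0.1712 × 0.12 × 0.02 = 0.00041088
Sum = 0.014842184.
Largest term belongs to NorthLine, so NorthLine is most probable.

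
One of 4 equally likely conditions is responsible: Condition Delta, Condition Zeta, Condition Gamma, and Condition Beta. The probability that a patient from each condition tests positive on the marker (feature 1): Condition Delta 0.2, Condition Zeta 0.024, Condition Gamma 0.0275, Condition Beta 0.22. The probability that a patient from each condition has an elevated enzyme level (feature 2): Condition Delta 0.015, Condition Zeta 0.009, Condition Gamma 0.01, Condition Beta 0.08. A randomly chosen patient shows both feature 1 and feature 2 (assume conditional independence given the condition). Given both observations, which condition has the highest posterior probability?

With a uniform prior (1/4 each), posterior ∝ likelihood:
  Condition Delta: 0.2 × 0.015 = 0.003
  Condition Zeta: 0.024 × 0.009 = 0.000216
  Condition Gamma: 0.0275 × 0.01 = 0.000275
  Condition Beta: 0.22 × 0.08 = 0.0176
Total = 0.021091.
Largest term belongs to Condition Beta, so Condition Beta is most probable.

Condition Beta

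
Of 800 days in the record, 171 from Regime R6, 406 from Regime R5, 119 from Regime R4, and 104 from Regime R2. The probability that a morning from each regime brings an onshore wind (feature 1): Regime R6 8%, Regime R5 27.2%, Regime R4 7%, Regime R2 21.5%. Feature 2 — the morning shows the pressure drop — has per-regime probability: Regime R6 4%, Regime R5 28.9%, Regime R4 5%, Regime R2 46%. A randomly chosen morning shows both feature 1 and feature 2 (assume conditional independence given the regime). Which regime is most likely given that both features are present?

Regime R5

Prior × likelihood for each hypothesis:
  Regime R6: 0.21375 × 0.08 × 0.04 = 0.000684
  Regime R5: 0.5075 × 0.272 × 0.289 = 0.03989356
  Regime R4: 0.14875 × 0.07 × 0.05 = 0.000520625
  Regime R2: 0.13 × 0.215 × 0.46 = 0.012857
Sum = 0.053955185.
Largest term belongs to Regime R5, so Regime R5 is most probable.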